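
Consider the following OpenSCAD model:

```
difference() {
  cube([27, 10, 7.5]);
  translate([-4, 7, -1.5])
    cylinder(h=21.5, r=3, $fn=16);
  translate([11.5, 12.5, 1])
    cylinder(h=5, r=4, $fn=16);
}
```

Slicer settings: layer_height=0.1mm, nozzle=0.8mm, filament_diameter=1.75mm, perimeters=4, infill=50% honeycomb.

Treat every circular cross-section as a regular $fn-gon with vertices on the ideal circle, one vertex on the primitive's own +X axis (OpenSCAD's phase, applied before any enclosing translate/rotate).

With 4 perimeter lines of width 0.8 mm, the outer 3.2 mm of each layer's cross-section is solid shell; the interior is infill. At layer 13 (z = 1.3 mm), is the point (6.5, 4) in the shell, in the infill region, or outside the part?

infill

At z = 1.3 mm: the 27×10 cube contributes its full rectangle; the r=3 cylinder at (-4, 7) gives a regular 16-gon of circumradius 3 (constant along its height); the cylinder at (11.5, 12.5): section is a regular 16-gon, circumradius r=4; Taking the first minus the rest: starting from the 27×10 cube, the r=3 cylinder at (-4, 7) misses the remaining region (no effect); the r=4 cylinder at (11.5, 12.5) partially overlaps it — only the 6.18 mm² overlap (of its 48.98 mm²) is removed, clipping the outline — 1 connected region. Overall, the cross-section is a single solid region. The nearest boundary edge runs (27.00, 0.00)→(0.00, 0.00); distance from the point to it = 4.00 mm. The point is inside the cross-section and 4.00 mm from the nearest boundary — more than the 3.2 mm shell width (4 × 0.8), so it's in the infill interior.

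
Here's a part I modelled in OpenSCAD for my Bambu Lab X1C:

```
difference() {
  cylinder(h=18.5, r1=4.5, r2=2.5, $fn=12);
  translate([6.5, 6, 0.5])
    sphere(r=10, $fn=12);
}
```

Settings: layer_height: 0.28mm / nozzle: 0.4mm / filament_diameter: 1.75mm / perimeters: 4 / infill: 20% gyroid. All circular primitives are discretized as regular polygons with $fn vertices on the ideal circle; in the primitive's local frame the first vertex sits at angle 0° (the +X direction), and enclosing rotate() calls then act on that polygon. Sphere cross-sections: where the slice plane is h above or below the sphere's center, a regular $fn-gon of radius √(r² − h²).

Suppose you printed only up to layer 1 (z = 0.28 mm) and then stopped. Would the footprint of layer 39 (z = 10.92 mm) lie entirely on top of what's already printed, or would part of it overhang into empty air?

part overhangs

Compare the two slices. At z = 0.28: the cone contributes a regular 12-gon of circumradius 4.470 (interpolated between r1=4.5 and r2=2.5 at t=0.015) (area = (12/2)·4.470²·sin(360°/12) = 59.94 mm²); the r=10 sphere at (6.5, 6) contributes a regular 12-gon of circumradius √(10²−0.22²) = 9.998 (area = (12/2)·9.998²·sin(360°/12) = 299.85 mm²); Taking the first minus the rest: starting from the cone (59.94 mm²), the r=10 sphere at (6.5, 6) partially overlaps it — only the 35.23 mm² overlap (of its 299.85 mm²) is removed, clipping the outline — area = 24.70 mm². At z = 10.92: the cone: at t=0.590 of its height the radius interpolates to r₁+(r₂−r₁)t = 3.319, giving a regular 12-gon of that circumradius (area = (12/2)·3.319²·sin(360°/12) = 33.06 mm²); the sphere at (6.5, 6) is not intersected at this z (|z−center|=10.420 > r=10); After the difference (first − rest): none of the subtracted shapes is present at this height, so the cone is unchanged — area = 33.06 mm². Checking containment: at z = 10.92 the cross-section extends beyond the z = 0.28 cross-section by about 21.48 mm².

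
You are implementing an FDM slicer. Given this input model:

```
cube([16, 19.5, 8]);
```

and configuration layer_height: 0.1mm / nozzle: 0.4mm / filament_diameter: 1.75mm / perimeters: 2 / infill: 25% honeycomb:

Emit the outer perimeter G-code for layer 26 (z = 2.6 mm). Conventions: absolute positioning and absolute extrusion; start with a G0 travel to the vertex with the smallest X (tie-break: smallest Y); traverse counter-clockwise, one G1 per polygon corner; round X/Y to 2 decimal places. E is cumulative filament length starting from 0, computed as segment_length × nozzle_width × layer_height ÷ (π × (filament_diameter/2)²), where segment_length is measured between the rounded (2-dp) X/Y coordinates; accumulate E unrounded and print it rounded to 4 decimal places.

G0 X0.00 Y0.00 Z2.60
G1 X16.00 Y0.00 E0.2661
G1 X16.00 Y19.50 E0.5904
G1 X0.00 Y19.50 E0.8564
G1 X0.00 Y0.00 E1.1807

At z = 2.6 mm: the 16×19.5 cube contributes its full rectangle. The outline is a single polygon with 4 vertices. Extrusion per mm of travel: 0.4 × 0.1 / (π × 0.875²) = 0.016630. Accumulating E over each segment gives final E = 1.1807.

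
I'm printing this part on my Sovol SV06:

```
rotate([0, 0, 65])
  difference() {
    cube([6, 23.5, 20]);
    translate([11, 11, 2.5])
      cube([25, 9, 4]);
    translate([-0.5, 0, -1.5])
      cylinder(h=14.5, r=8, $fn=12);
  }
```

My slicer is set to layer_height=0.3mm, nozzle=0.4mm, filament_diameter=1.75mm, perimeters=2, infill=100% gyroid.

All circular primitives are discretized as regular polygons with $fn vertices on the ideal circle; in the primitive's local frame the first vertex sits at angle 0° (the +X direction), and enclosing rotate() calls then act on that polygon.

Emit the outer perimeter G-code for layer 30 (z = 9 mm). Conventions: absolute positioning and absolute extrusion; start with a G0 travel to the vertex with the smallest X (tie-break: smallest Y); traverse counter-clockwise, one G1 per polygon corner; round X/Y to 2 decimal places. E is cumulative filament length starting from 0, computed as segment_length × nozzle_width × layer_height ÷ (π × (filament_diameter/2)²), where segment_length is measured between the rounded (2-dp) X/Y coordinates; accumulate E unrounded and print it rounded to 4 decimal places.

G0 X-21.30 Y9.93 Z9.00
G1 X-7.13 Y3.32 E0.7801
G1 X-4.80 Y6.10 E0.9610
G1 X-1.48 Y7.31 E1.1373
G1 X-18.76 Y15.37 E2.0886
G1 X-21.30 Y9.93 E2.3881

At z = 9 mm: the cube is present — its section is the full 6×23.5 rectangle; the cube at (11, 11) does not reach this height (z outside [2.5, 6.5]); the cylinder at (-0.5, 0): section is a regular 12-gon, circumradius r=8; Subtracting the remaining from the first: starting from the 6×23.5 cube, the r=8 cylinder at (-0.5, 0) partially overlaps it — only the 40.09 mm² overlap (of its 192.00 mm²) is removed, clipping the outline — 1 connected region; (whole slice rotated 65° about Z — lengths, areas and connectivity unchanged). The outline is a single polygon with 5 vertices. Extrusion per mm of travel: 0.4 × 0.3 / (π × 0.875²) = 0.049890. Accumulating E over each segment gives final E = 2.3881.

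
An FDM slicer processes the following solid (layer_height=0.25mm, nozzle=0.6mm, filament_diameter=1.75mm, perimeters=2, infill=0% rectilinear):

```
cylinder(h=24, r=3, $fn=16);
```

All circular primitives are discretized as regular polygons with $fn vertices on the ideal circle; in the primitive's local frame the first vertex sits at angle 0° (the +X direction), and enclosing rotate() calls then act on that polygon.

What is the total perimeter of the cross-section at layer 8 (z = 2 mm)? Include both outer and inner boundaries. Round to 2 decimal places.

18.73 mm

At z = 2 mm: the cylinder: section is a regular 16-gon, circumradius r=3 (perimeter = 2·16·3.000·sin(180°/16) = 18.73 mm). Overall, the cross-section is a single solid region. Total boundary length (outer) = 18.73 mm.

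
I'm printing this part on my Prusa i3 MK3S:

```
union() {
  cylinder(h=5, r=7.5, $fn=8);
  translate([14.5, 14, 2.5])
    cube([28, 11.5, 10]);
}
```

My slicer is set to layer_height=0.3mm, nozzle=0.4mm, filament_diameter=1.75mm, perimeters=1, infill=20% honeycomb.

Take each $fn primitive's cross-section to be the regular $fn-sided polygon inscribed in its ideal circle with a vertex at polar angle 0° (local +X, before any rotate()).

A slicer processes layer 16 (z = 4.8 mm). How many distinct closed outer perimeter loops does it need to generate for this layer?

At z = 4.8 mm: the r=7.5 cylinder gives a regular 8-gon of circumradius 7.5 (constant along its height); the cube at (14.5, 14) (footprint 28×11.5) is included at this height; Taking the union: the 2 present regions are separate (no shared area or edge), so areas and boundary lengths simply add and each stays a separate island — 2 connected regions. The result has 2 disconnected regions.

2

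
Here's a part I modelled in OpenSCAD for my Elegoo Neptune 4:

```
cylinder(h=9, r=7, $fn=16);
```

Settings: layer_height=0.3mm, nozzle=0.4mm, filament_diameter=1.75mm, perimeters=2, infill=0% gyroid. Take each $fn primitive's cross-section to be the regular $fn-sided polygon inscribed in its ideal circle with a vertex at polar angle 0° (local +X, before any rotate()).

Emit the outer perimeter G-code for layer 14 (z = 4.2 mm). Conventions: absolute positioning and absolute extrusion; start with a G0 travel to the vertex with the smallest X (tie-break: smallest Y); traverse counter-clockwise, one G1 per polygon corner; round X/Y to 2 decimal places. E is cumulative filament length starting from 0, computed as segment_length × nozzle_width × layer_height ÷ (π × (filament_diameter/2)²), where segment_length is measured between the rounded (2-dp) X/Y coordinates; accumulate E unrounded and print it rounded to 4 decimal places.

At z = 4.2 mm: the r=7 cylinder gives a regular 16-gon of circumradius 7 (constant along its height). The outline is a single polygon with 16 vertices. Extrusion per mm of travel: 0.4 × 0.3 / (π × 0.875²) = 0.049890. Accumulating E over each segment gives final E = 2.1807.

G0 X-7.00 Y0.00 Z4.20
G1 X-6.47 Y-2.68 E0.1363
G1 X-4.95 Y-4.95 E0.2726
G1 X-2.68 Y-6.47 E0.4089
G1 X0.00 Y-7.00 E0.5452
G1 X2.68 Y-6.47 E0.6815
G1 X4.95 Y-4.95 E0.8178
G1 X6.47 Y-2.68 E0.9541
G1 X7.00 Y0.00 E1.0904
G1 X6.47 Y2.68 E1.2267
G1 X4.95 Y4.95 E1.3630
G1 X2.68 Y6.47 E1.4992
G1 X0.00 Y7.00 E1.6355
G1 X-2.68 Y6.47 E1.7718
G1 X-4.95 Y4.95 E1.9081
G1 X-6.47 Y2.68 E2.0444
G1 X-7.00 Y0.00 E2.1807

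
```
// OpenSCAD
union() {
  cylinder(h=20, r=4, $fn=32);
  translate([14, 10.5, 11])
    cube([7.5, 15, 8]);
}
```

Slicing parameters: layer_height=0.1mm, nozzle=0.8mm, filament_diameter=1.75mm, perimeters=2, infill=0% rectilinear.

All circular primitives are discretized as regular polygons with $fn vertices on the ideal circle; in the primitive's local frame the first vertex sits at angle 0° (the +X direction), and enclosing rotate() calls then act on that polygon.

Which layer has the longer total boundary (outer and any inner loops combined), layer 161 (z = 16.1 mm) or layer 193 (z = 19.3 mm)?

Layer 161 (z = 16.1): the cylinder: section is a regular 32-gon, circumradius r=4 (perimeter = 2·32·4.000·sin(180°/32) = 25.09 mm); the 7.5×15 cube at (14, 10.5) contributes its full rectangle (perimeter 45.00 mm); Merging all regions: the 2 present regions are separate (no shared area or edge), so areas and boundary lengths simply add and each stays a separate island — boundary = 70.09 mm. So its perimeter = 70.09 mm. Layer 193 (z = 19.3): the cylinder: section is a regular 32-gon, circumradius r=4 (perimeter = 2·32·4.000·sin(180°/32) = 25.09 mm); the cube at (14, 10.5) does not reach this height (z outside [11, 19]); Combining (union): only the r=4 cylinder is present, so the union is just that shape — boundary = 25.09 mm. So its perimeter = 25.09 mm. Layer 161 is larger (70.09 vs 25.09 mm).

layer 161 (z = 16.1 mm)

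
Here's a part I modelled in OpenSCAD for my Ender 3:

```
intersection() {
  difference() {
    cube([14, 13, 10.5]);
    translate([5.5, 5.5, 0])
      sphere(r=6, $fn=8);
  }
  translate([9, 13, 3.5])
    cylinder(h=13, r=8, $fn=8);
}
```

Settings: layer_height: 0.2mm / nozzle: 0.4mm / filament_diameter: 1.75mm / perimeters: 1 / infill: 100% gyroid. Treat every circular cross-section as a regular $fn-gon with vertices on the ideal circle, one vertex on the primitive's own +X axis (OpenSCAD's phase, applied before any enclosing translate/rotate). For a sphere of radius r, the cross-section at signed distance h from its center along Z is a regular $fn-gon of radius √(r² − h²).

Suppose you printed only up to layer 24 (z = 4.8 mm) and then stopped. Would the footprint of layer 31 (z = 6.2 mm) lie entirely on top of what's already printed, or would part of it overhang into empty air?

Compare the two slices. At z = 4.8: the 14×13 cube contributes its full rectangle (area 182.00 mm²); the sphere at (5.5, 5.5): section is a regular 8-gon, circumradius = √(r²−h²) = √(6²−4.8²) = 3.600 (area = (8/2)·3.600²·sin(360°/8) = 36.66 mm²); Taking the first minus the rest: starting from the 14×13 cube (182.00 mm²), the r=6 sphere at (5.5, 5.5) lies wholly inside it (removes its full 36.66 mm² and its 22.04 mm outline becomes a hole wall) — area = 145.34 mm²; the r=8 cylinder at (9, 13) gives a regular 8-gon of circumradius 8 (constant along its height) (area = (8/2)·8.000²·sin(360°/8) = 181.02 mm²); Keeping only the common overlap: the r=8 cylinder at (9, 13) partially overlaps that combined region; clipping to the common part keeps 67.78 mm² — area = 67.78 mm². At z = 6.2: the 14×13 cube contributes its full rectangle (area 182.00 mm²); the sphere at (5.5, 5.5) is absent (|z−center|=6.200 > r=6); Taking the first minus the rest: none of the subtracted shapes is present at this height, so the 14×13 cube is unchanged — area = 182.00 mm²; the r=8 cylinder at (9, 13) gives a regular 8-gon of circumradius 8 (constant along its height) (area = (8/2)·8.000²·sin(360°/8) = 181.02 mm²); After intersecting: the r=8 cylinder at (9, 13) partially overlaps that combined region; clipping to the common part keeps 80.08 mm² — area = 80.08 mm². Checking containment: at z = 6.2 the cross-section extends beyond the z = 4.8 cross-section by about 12.30 mm².

part overhangs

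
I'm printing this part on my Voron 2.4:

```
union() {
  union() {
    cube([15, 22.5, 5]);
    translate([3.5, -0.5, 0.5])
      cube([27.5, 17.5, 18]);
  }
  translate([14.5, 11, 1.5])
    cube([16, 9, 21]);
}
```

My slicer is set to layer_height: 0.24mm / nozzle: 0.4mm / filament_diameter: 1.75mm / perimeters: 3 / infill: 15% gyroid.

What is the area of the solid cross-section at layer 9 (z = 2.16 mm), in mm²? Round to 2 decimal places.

669.75 mm²

At z = 2.16 mm: the 15×22.5 cube contributes its full rectangle (area 337.50 mm²); the cube at (3.5, -0.5) is present — its section is the full 27.5×17.5 rectangle (area 481.25 mm²); Combining (union): the regions partially overlap — summed areas 818.75 mm² minus the doubly-counted overlap 195.50 mm² gives 623.25 mm² — area = 623.25 mm²; the 16×9 cube at (14.5, 11) contributes its full rectangle (area 144.00 mm²); Taking the union: the regions partially overlap — summed areas 767.25 mm² minus the doubly-counted overlap 97.50 mm² gives 669.75 mm² — area = 669.75 mm². Overall, the cross-section is a single solid region. Net area = 669.75 mm².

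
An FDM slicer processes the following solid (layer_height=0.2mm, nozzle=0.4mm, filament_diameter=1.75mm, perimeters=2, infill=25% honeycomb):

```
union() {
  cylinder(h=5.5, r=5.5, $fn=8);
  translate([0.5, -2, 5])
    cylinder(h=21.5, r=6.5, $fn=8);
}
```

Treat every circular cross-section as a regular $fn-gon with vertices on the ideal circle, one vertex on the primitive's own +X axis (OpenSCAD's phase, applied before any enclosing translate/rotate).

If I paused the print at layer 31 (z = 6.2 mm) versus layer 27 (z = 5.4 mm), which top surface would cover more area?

Layer 31 (z = 6.2): the cylinder does not reach this height (z outside [0, 5.5]); the r=6.5 cylinder at (0.5, -2) gives a regular 8-gon of circumradius 6.5 (constant along its height) (area = (8/2)·6.500²·sin(360°/8) = 119.50 mm²); Merging all regions: only the r=6.5 cylinder at (0.5, -2) is present, so the union is just that shape — area = 119.50 mm². So its area = 119.50 mm². Layer 27 (z = 5.4): the r=5.5 cylinder gives a regular 8-gon of circumradius 5.5 (constant along its height) (area = (8/2)·5.500²·sin(360°/8) = 85.56 mm²); the r=6.5 cylinder at (0.5, -2) contributes a regular 8-gon of circumradius 6.5 (area = (8/2)·6.500²·sin(360°/8) = 119.50 mm²); Merging all regions: the regions partially overlap — summed areas 205.06 mm² minus the doubly-counted overlap 76.27 mm² gives 128.80 mm² — area = 128.80 mm². So its area = 128.80 mm². Layer 27 is larger (128.80 vs 119.50 mm²).

layer 27 (z = 5.4 mm)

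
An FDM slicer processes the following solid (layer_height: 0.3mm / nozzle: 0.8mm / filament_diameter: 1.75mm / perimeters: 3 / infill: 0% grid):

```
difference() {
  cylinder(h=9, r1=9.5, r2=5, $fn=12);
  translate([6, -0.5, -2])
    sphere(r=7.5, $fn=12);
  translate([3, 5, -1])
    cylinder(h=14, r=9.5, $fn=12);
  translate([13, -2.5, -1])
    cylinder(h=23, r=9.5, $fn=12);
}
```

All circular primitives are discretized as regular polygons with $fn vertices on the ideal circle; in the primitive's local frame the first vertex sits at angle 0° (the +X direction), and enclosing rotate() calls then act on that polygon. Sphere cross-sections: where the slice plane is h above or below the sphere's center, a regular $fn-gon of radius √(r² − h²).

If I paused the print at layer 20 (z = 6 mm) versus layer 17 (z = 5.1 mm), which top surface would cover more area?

Layer 20 (z = 6): the cone: at t=0.667 of its height the radius interpolates to r₁+(r₂−r₁)t = 6.500, giving a regular 12-gon of that circumradius (area = (12/2)·6.500²·sin(360°/12) = 126.75 mm²); the sphere at (6, -0.5) is not intersected at this z (|z−center|=8.000 > r=7.5); the r=9.5 cylinder at (3, 5) contributes a regular 12-gon of circumradius 9.5 (area = (12/2)·9.500²·sin(360°/12) = 270.75 mm²); the cylinder at (13, -2.5): section is a regular 12-gon, circumradius r=9.5 (area = (12/2)·9.500²·sin(360°/12) = 270.75 mm²); After the difference (first − rest): starting from the cone (126.75 mm²), the r=9.5 cylinder at (3, 5) partially overlaps it — only the 97.35 mm² overlap (of its 270.75 mm²) is removed, clipping the outline; the r=9.5 cylinder at (13, -2.5) partially overlaps it — only the 0.26 mm² overlap (of its 270.75 mm²) is removed, clipping the outline — area = 29.14 mm². So its area = 29.14 mm². Layer 17 (z = 5.1): the cone contributes a regular 12-gon of circumradius 6.950 (interpolated between r1=9.5 and r2=5 at t=0.567) (area = (12/2)·6.950²·sin(360°/12) = 144.91 mm²); the r=7.5 sphere at (6, -0.5) contributes a regular 12-gon of circumradius √(7.5²−7.1²) = 2.417 (area = (12/2)·2.417²·sin(360°/12) = 17.52 mm²); the r=9.5 cylinder at (3, 5) contributes a regular 12-gon of circumradius 9.5 (area = (12/2)·9.500²·sin(360°/12) = 270.75 mm²); the r=9.5 cylinder at (13, -2.5) gives a regular 12-gon of circumradius 9.5 (constant along its height) (area = (12/2)·9.500²·sin(360°/12) = 270.75 mm²); Subtracting the remaining from the first: starting from the cone (144.91 mm²), the r=7.5 sphere at (6, -0.5) partially overlaps it — only the 11.69 mm² overlap (of its 17.52 mm²) is removed, clipping the outline; the r=9.5 cylinder at (3, 5) partially overlaps it — only the 95.26 mm² overlap (of its 270.75 mm²) is removed, clipping the outline; the r=9.5 cylinder at (13, -2.5) partially overlaps it — only the 0.96 mm² overlap (of its 270.75 mm²) is removed, clipping the outline — area = 37.00 mm². So its area = 37.00 mm². Layer 17 is larger (37.00 vs 29.14 mm²).

layer 17 (z = 5.1 mm)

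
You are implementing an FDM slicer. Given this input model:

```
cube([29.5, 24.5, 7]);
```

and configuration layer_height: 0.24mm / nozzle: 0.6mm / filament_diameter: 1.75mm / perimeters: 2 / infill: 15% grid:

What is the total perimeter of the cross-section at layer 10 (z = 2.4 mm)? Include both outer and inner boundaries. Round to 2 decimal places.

At z = 2.4 mm: the cube is present — its section is the full 29.5×24.5 rectangle (perimeter 108.00 mm). Overall, the cross-section is a single solid region. Total boundary length (outer) = 108.00 mm.

108.00 mm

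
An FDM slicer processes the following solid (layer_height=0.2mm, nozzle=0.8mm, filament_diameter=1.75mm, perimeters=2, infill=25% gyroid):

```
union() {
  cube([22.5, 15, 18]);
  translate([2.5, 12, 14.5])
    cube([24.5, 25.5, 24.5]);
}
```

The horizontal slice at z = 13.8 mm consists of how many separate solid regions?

At z = 13.8 mm: the cube (footprint 22.5×15) is included at this height; the cube at (2.5, 12) is absent (z outside [14.5, 39]); Taking the union: only the 22.5×15 cube is present, so the union is just that shape — 1 connected region. The result has 1 disconnected region.

1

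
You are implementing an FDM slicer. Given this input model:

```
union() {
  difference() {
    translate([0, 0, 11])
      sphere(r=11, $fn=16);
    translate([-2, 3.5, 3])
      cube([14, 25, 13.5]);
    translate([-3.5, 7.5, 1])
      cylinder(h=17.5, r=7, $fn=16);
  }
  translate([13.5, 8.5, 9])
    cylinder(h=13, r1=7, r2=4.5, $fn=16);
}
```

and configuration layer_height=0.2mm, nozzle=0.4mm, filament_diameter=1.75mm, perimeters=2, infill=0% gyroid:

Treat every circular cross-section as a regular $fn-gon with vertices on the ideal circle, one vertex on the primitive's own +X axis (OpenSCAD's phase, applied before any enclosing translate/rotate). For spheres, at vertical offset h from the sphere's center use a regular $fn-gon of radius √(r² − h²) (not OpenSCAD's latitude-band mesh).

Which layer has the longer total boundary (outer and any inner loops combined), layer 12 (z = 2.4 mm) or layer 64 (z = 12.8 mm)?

Layer 12 (z = 2.4): the r=11 sphere contributes a regular 16-gon of circumradius √(11²−8.6²) = 6.859 (perimeter = 2·16·6.859·sin(180°/16) = 42.82 mm); the cube at (-2, 3.5) does not reach this height (z outside [3, 16.5]); the r=7 cylinder at (-3.5, 7.5) contributes a regular 16-gon of circumradius 7 (perimeter = 2·16·7.000·sin(180°/16) = 43.70 mm); Taking the first minus the rest: starting from the r=11 sphere, the r=7 cylinder at (-3.5, 7.5) partially overlaps it — only the 41.17 mm² overlap (of its 150.01 mm²) is removed, clipping the outline — boundary = 42.68 mm; the cone at (13.5, 8.5) does not reach this height (z outside [9, 22]); Merging all regions: only the result so far is present, so the union is just that shape — boundary = 42.68 mm. So its perimeter = 42.68 mm. Layer 64 (z = 12.8): the r=11 sphere slices to a regular 16-gon of circumradius 10.852 (√(r²−h²) with h=1.8 from center) (perimeter = 2·16·10.852·sin(180°/16) = 67.75 mm); the 14×25 cube at (-2, 3.5) contributes its full rectangle (perimeter 78.00 mm); the r=7 cylinder at (-3.5, 7.5) contributes a regular 16-gon of circumradius 7 (perimeter = 2·16·7.000·sin(180°/16) = 43.70 mm); After the difference (first − rest): starting from the r=11 sphere, the 14×25 cube at (-2, 3.5) partially overlaps it — only the 67.67 mm² overlap (of its 350.00 mm²) is removed, clipping the outline; the r=7 cylinder at (-3.5, 7.5) partially overlaps it — only the 61.46 mm² overlap (of its 150.01 mm²) is removed, clipping the outline — boundary = 64.65 mm; the cone at (13.5, 8.5) contributes a regular 16-gon of circumradius 6.269 (interpolated between r1=7 and r2=4.5 at t=0.292) (perimeter = 2·16·6.269·sin(180°/16) = 39.14 mm); Combining (union): the regions partially overlap (shared area 0.02 mm²), so the edge portions inside another operand are dropped and the merged outline is re-measured after clipping — boundary = 103.03 mm. So its perimeter = 103.03 mm. Layer 64 is larger (103.03 vs 42.68 mm).

layer 64 (z = 12.8 mm)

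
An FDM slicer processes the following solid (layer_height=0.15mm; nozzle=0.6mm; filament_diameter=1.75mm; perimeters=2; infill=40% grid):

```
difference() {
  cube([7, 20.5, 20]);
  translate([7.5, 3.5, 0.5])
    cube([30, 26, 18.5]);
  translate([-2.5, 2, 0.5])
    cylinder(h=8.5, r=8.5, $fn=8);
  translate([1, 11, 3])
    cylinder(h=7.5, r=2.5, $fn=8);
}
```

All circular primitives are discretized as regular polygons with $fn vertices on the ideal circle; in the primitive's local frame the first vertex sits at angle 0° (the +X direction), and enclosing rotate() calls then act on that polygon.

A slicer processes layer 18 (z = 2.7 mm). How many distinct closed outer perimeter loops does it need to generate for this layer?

1

At z = 2.7 mm: the cube is present — its section is the full 7×20.5 rectangle; the 30×26 cube at (7.5, 3.5) contributes its full rectangle; the cylinder at (-2.5, 2): section is a regular 8-gon, circumradius r=8.5; the cylinder at (1, 11) is not intersected at this z (z outside [3, 10.5]); After the difference (first − rest): starting from the 7×20.5 cube, the 30×26 cube at (7.5, 3.5) misses the remaining region (no effect); the r=8.5 cylinder at (-2.5, 2) partially overlaps it — only the 42.30 mm² overlap (of its 204.35 mm²) is removed, clipping the outline — 1 connected region. The result has 1 disconnected region.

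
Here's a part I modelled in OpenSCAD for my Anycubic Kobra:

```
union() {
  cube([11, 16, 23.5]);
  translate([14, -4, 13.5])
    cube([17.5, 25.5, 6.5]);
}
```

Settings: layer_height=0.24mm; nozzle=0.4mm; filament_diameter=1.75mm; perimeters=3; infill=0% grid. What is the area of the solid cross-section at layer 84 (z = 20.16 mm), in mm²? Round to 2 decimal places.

At z = 20.16 mm: the 11×16 cube contributes its full rectangle (area 176.00 mm²); the cube at (14, -4) does not reach this height (z outside [13.5, 20]); Taking the union: only the 11×16 cube is present, so the union is just that shape — area = 176.00 mm². Overall, the cross-section is a single solid region. Net area = 176.00 mm².

176.00 mm²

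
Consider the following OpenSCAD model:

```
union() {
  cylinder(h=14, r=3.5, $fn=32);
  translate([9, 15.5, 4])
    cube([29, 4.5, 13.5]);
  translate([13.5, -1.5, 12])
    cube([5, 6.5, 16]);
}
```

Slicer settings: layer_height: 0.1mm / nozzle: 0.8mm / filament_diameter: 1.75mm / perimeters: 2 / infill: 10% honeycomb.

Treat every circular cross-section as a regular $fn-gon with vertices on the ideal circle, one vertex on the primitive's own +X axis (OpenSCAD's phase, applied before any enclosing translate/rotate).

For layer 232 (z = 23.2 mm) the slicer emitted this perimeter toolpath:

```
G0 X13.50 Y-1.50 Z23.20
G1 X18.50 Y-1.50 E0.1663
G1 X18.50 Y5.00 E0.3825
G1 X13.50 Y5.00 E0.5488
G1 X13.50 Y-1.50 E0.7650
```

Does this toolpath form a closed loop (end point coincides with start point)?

Start point (G0): (13.50, -1.50). End point (last G1): the path returns to the start — closed.

yes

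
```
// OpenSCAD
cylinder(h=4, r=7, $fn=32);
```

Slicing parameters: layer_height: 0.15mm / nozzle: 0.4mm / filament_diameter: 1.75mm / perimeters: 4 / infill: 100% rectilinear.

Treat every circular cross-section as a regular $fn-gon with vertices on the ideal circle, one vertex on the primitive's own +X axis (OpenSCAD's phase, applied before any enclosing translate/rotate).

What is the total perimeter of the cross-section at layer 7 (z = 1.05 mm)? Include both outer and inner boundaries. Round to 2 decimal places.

At z = 1.05 mm: the cylinder: section is a regular 32-gon, circumradius r=7 (perimeter = 2·32·7.000·sin(180°/32) = 43.91 mm). Overall, the cross-section is a single solid region. Total boundary length (outer) = 43.91 mm.

43.91 mm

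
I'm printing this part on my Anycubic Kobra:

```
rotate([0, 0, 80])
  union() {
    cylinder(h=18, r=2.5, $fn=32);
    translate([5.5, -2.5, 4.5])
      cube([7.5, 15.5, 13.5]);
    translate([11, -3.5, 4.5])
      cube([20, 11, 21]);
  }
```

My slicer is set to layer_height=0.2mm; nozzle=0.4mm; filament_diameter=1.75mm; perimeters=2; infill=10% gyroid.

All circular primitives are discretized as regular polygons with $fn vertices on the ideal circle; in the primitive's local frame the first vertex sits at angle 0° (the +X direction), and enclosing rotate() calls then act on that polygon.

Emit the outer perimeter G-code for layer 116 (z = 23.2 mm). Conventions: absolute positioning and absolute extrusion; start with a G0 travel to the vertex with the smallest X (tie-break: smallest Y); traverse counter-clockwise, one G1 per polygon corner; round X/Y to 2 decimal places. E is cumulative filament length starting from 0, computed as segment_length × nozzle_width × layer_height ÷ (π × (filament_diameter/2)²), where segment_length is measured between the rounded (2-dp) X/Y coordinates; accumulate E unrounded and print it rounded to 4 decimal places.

At z = 23.2 mm: the cylinder does not reach this height (z outside [0, 18]); the cube at (5.5, -2.5) is absent (z outside [4.5, 18]); the cube at (11, -3.5) is present — its section is the full 20×11 rectangle; Merging all regions: only the 20×11 cube at (11, -3.5) is present, so the union is just that shape — 1 connected region; (whole slice rotated 80° about Z — lengths, areas and connectivity unchanged). The outline is a single polygon with 4 vertices. Extrusion per mm of travel: 0.4 × 0.2 / (π × 0.875²) = 0.033260. Accumulating E over each segment gives final E = 2.0619.

G0 X-5.48 Y12.14 Z23.20
G1 X5.36 Y10.23 E0.3661
G1 X8.83 Y29.92 E1.0311
G1 X-2.00 Y31.83 E1.3968
G1 X-5.48 Y12.14 E2.0619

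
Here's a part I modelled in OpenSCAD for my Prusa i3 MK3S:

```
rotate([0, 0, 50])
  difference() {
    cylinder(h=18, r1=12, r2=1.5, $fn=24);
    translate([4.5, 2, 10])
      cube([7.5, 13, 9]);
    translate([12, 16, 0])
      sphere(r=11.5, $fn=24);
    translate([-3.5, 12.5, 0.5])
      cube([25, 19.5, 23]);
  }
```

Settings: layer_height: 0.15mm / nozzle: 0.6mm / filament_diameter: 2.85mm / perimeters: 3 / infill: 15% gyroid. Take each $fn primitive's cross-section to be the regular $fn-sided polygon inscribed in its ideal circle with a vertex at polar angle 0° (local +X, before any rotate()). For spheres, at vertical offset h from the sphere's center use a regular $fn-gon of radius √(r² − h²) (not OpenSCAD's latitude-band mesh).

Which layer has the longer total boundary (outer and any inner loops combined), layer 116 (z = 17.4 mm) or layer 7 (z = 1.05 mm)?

layer 7 (z = 1.05 mm)

Layer 116 (z = 17.4): the cone contributes a regular 24-gon of circumradius 1.850 (interpolated between r1=12 and r2=1.5 at t=0.967) (perimeter = 2·24·1.850·sin(180°/24) = 11.59 mm); the 7.5×13 cube at (4.5, 2) contributes its full rectangle (perimeter 41.00 mm); the sphere at (12, 16) is not intersected at this z (|z−center|=17.400 > r=11.5); the cube at (-3.5, 12.5) (footprint 25×19.5) is included at this height (perimeter 89.00 mm); After the difference (first − rest): starting from the cone, the 7.5×13 cube at (4.5, 2) misses the remaining region (no effect); the 25×19.5 cube at (-3.5, 12.5) misses the remaining region (no effect) — boundary = 11.59 mm; (whole slice rotated 50° about Z — lengths, areas and connectivity unchanged). So its perimeter = 11.59 mm. Layer 7 (z = 1.05): the cone (r1=12→r2=1.5) has section circumradius 11.387 here — a regular 24-gon (perimeter = 2·24·11.387·sin(180°/24) = 71.35 mm); the cube at (4.5, 2) does not reach this height (z outside [10, 19]); the r=11.5 sphere at (12, 16) slices to a regular 24-gon of circumradius 11.452 (√(r²−h²) with h=1.05 from center) (perimeter = 2·24·11.452·sin(180°/24) = 71.75 mm); the 25×19.5 cube at (-3.5, 12.5) contributes its full rectangle (perimeter 89.00 mm); Taking the first minus the rest: starting from the cone, the r=11.5 sphere at (12, 16) partially overlaps it — only the 19.71 mm² overlap (of its 407.32 mm²) is removed, clipping the outline; the 25×19.5 cube at (-3.5, 12.5) misses the remaining region (no effect) — boundary = 71.34 mm; (rotated 50° about Z; rotation is an isometry so areas/perimeters/island counts are preserved). So its perimeter = 71.34 mm. Layer 7 is larger (71.34 vs 11.59 mm).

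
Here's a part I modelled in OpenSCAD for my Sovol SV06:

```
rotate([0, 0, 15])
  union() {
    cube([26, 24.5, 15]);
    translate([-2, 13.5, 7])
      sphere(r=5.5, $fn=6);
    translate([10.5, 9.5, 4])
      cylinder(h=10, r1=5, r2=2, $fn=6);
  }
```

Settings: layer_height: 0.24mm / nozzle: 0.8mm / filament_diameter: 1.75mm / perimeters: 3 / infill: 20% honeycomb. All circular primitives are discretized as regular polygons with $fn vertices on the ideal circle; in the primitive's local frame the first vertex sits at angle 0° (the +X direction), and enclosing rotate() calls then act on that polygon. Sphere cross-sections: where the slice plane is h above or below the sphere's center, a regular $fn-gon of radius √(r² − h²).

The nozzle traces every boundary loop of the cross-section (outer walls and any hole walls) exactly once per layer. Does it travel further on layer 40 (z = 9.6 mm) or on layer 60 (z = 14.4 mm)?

layer 40 (z = 9.6 mm)

Layer 40 (z = 9.6): the cube (footprint 26×24.5) is included at this height (perimeter 101.00 mm); the sphere at (-2, 13.5): section is a regular 6-gon, circumradius = √(r²−h²) = √(5.5²−2.6²) = 4.847 (perimeter = 2·6·4.847·sin(180°/6) = 29.08 mm); the cone at (10.5, 9.5) contributes a regular 6-gon of circumradius 3.320 (interpolated between r1=5 and r2=2 at t=0.560) (perimeter = 2·6·3.320·sin(180°/6) = 19.92 mm); Taking the union: the regions partially overlap (shared area 42.36 mm²), so the edge portions inside another operand are dropped and the merged outline is re-measured after clipping — boundary = 111.15 mm; (rotated 15° about Z; rotation is an isometry so areas/perimeters/island counts are preserved). So its perimeter = 111.15 mm. Layer 60 (z = 14.4): the cube is present — its section is the full 26×24.5 rectangle (perimeter 101.00 mm); the sphere at (-2, 13.5) is absent (|z−center|=7.400 > r=5.5); the cone at (10.5, 9.5) is absent (z outside [4, 14]); Taking the union: only the 26×24.5 cube is present, so the union is just that shape — boundary = 101.00 mm; (whole slice rotated 15° about Z — lengths, areas and connectivity unchanged). So its perimeter = 101.00 mm. Layer 40 is larger (111.15 vs 101.00 mm).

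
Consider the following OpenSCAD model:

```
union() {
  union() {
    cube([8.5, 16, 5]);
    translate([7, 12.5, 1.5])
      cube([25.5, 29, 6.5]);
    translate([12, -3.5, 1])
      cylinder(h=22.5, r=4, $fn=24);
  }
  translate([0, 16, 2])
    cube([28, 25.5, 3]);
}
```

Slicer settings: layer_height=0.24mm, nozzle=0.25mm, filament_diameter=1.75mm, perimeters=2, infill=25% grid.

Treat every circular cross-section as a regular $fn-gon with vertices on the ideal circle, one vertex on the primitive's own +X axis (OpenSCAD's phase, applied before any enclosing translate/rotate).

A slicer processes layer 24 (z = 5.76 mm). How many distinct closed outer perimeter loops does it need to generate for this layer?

At z = 5.76 mm: the cube is absent (z outside [0, 5]); the cube at (7, 12.5) (footprint 25.5×29) is included at this height; the cylinder at (12, -3.5): section is a regular 24-gon, circumradius r=4; Combining (union): the 2 present regions are separate (no shared area or edge), so areas and boundary lengths simply add and each stays a separate island — 2 connected regions; the cube at (0, 16) does not reach this height (z outside [2, 5]); Taking the union: only that combined region is present, so the union is just that shape — 2 connected regions. The result has 2 disconnected regions.

2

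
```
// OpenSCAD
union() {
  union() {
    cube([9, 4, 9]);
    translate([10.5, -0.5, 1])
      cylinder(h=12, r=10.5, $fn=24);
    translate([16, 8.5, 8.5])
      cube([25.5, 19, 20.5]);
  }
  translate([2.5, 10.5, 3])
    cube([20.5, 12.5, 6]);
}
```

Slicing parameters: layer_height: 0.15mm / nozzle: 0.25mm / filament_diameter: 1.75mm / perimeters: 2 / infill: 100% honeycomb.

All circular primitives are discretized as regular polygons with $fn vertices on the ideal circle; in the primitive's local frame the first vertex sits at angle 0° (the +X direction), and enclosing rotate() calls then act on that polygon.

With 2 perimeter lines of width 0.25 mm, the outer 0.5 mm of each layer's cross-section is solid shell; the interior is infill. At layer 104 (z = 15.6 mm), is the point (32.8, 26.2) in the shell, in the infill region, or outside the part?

infill

At z = 15.6 mm: the cube is not intersected at this z (z outside [0, 9]); the cylinder at (10.5, -0.5) is not intersected at this z (z outside [1, 13]); the cube at (16, 8.5) (footprint 25.5×19) is included at this height; Combining (union): only the 25.5×19 cube at (16, 8.5) is present, so the union is just that shape — 1 connected region; the cube at (2.5, 10.5) is not intersected at this z (z outside [3, 9]); Combining (union): only the result so far is present, so the union is just that shape — 1 connected region. Overall, the cross-section is a single solid region. The nearest boundary edge runs (41.50, 27.50)→(16.00, 27.50); distance from the point to it = 1.30 mm. The point is inside the cross-section and 1.30 mm from the nearest boundary — more than the 0.5 mm shell width (2 × 0.25), so it's in the infill interior.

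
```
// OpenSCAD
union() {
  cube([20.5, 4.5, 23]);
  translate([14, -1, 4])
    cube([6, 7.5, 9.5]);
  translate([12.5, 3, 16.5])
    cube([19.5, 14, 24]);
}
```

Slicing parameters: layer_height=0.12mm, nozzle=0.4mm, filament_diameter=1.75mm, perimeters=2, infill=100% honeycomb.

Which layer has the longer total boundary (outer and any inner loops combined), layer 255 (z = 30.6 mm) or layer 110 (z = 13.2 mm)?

layer 255 (z = 30.6 mm)

Layer 255 (z = 30.6): the cube does not reach this height (z outside [0, 23]); the cube at (14, -1) is not intersected at this z (z outside [4, 13.5]); the cube at (12.5, 3) (footprint 19.5×14) is included at this height (perimeter 67.00 mm); Combining (union): only the 19.5×14 cube at (12.5, 3) is present, so the union is just that shape — boundary = 67.00 mm. So its perimeter = 67.00 mm. Layer 110 (z = 13.2): the 20.5×4.5 cube contributes its full rectangle (perimeter 50.00 mm); the 6×7.5 cube at (14, -1) contributes its full rectangle (perimeter 27.00 mm); the cube at (12.5, 3) is absent (z outside [16.5, 40.5]); Combining (union): the regions partially overlap (shared area 27.00 mm²), so the edge portions inside another operand are dropped and the merged outline is re-measured after clipping — boundary = 56.00 mm. So its perimeter = 56.00 mm. Layer 255 is larger (67.00 vs 56.00 mm).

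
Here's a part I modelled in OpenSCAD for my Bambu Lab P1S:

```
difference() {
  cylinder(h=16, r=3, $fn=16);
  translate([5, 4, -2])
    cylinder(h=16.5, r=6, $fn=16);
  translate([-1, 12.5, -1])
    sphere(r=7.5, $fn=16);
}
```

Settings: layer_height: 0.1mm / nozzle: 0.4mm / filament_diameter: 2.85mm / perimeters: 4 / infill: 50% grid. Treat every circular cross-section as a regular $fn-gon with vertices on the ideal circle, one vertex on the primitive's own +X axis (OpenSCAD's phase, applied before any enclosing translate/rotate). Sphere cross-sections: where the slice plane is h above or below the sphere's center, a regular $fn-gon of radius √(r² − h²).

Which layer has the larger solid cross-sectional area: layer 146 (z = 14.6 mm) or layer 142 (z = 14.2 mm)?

Layer 146 (z = 14.6): the r=3 cylinder contributes a regular 16-gon of circumradius 3 (area = (16/2)·3.000²·sin(360°/16) = 27.55 mm²); the cylinder at (5, 4) is not intersected at this z (z outside [-2, 14.5]); the sphere at (-1, 12.5) does not reach this height (|z−center|=15.600 > r=7.5); Taking the first minus the rest: none of the subtracted shapes is present at this height, so the r=3 cylinder is unchanged — area = 27.55 mm². So its area = 27.55 mm². Layer 142 (z = 14.2): the cylinder: section is a regular 16-gon, circumradius r=3 (area = (16/2)·3.000²·sin(360°/16) = 27.55 mm²); the r=6 cylinder at (5, 4) contributes a regular 16-gon of circumradius 6 (area = (16/2)·6.000²·sin(360°/16) = 110.21 mm²); the sphere at (-1, 12.5) is not intersected at this z (|z−center|=15.200 > r=7.5); Subtracting the remaining from the first: starting from the r=3 cylinder (27.55 mm²), the r=6 cylinder at (5, 4) partially overlaps it — only the 9.60 mm² overlap (of its 110.21 mm²) is removed, clipping the outline — area = 17.95 mm². So its area = 17.95 mm². Layer 146 is larger (27.55 vs 17.95 mm²).

layer 146 (z = 14.6 mm)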